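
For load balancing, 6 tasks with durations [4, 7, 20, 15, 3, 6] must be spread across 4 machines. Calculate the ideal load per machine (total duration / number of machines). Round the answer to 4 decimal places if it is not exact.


Total processing time = 4 + 7 + 20 + 15 + 3 + 6 = 55
Number of machines = 4
Ideal balanced load = 55 / 4 = 13.75

13.75


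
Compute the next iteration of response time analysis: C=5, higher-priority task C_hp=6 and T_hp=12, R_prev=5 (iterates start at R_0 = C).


R_next = C + ceil(R_prev / T_hp) * C_hp
ceil(5 / 12) = ceil(0.4167) = 1
Interference = 1 * 6 = 6
R_next = 5 + 6 = 11

11


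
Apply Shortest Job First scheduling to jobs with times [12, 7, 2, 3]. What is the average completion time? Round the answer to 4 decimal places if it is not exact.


SJF order (ascending): [2, 3, 7, 12]
Completion times:
  Job 1: burst=2, C=2
  Job 2: burst=3, C=5
  Job 3: burst=7, C=12
  Job 4: burst=12, C=24
Average completion = 43/4 = 10.75

10.75


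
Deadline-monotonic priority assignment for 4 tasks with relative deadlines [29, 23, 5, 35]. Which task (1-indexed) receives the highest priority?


Sort tasks by relative deadline (ascending):
  Task 3: deadline = 5
  Task 2: deadline = 23
  Task 1: deadline = 29
  Task 4: deadline = 35
Priority order (highest first): [3, 2, 1, 4]
Highest priority task = 3

3


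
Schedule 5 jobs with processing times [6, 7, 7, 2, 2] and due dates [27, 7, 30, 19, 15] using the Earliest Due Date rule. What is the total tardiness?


Sort by due date (EDD order): [(7, 7), (2, 15), (2, 19), (6, 27), (7, 30)]
Compute completion times and tardiness:
  Job 1: p=7, d=7, C=7, tardiness=max(0,7-7)=0
  Job 2: p=2, d=15, C=9, tardiness=max(0,9-15)=0
  Job 3: p=2, d=19, C=11, tardiness=max(0,11-19)=0
  Job 4: p=6, d=27, C=17, tardiness=max(0,17-27)=0
  Job 5: p=7, d=30, C=24, tardiness=max(0,24-30)=0
Total tardiness = 0

0


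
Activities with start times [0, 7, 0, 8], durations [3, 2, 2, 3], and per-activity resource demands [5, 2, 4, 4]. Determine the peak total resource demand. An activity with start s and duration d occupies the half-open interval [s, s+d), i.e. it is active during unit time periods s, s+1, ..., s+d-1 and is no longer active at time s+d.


Each activity i is active on [start_i, start_i + duration_i).
Compute total resource usage per time slot:
  t=0: active resources = [5, 4], total = 9
  t=1: active resources = [5, 4], total = 9
  t=2: active resources = [5], total = 5
  t=3: active resources = [], total = 0
  t=4: active resources = [], total = 0
  t=5: active resources = [], total = 0
  t=6: active resources = [], total = 0
  t=7: active resources = [2], total = 2
  t=8: active resources = [2, 4], total = 6
  t=9: active resources = [4], total = 4
  t=10: active resources = [4], total = 4
Peak resource demand = 9

9


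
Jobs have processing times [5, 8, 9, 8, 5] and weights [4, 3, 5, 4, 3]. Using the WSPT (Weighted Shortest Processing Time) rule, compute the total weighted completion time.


Compute p/w ratios and sort ascending (WSPT): [(5, 4), (5, 3), (9, 5), (8, 4), (8, 3)]
Compute weighted completion times:
  Job (p=5,w=4): C=5, w*C=4*5=20
  Job (p=5,w=3): C=10, w*C=3*10=30
  Job (p=9,w=5): C=19, w*C=5*19=95
  Job (p=8,w=4): C=27, w*C=4*27=108
  Job (p=8,w=3): C=35, w*C=3*35=105
Total weighted completion time = 358

358


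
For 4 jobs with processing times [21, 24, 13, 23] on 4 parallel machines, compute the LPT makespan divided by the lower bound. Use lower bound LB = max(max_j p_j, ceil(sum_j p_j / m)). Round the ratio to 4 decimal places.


LPT order: [24, 23, 21, 13]
Machine loads after assignment: [24, 23, 21, 13]
LPT makespan = 24
Lower bound = max(max_job, ceil(total/4)) = max(24, 21) = 24
Ratio = 24 / 24 = 1.0

1.0


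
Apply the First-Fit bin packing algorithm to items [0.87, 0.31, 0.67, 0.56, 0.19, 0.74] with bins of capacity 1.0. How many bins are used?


Place items sequentially using First-Fit:
  Item 0.87 -> new Bin 1
  Item 0.31 -> new Bin 2
  Item 0.67 -> Bin 2 (now 0.98)
  Item 0.56 -> new Bin 3
  Item 0.19 -> Bin 3 (now 0.75)
  Item 0.74 -> new Bin 4
Total bins used = 4

4


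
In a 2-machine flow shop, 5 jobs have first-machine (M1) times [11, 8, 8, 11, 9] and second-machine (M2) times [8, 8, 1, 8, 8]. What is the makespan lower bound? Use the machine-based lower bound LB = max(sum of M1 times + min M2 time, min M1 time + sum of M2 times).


LB1 = sum(M1 times) + min(M2 times) = 47 + 1 = 48
LB2 = min(M1 times) + sum(M2 times) = 8 + 33 = 41
Lower bound = max(LB1, LB2) = max(48, 41) = 48

48


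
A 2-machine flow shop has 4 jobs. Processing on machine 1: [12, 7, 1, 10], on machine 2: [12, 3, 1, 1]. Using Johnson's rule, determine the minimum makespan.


Apply Johnson's rule:
  Group 1 (a <= b): [(3, 1, 1), (1, 12, 12)]
  Group 2 (a > b): [(2, 7, 3), (4, 10, 1)]
Optimal job order: [3, 1, 2, 4]
Schedule:
  Job 3: M1 done at 1, M2 done at 2
  Job 1: M1 done at 13, M2 done at 25
  Job 2: M1 done at 20, M2 done at 28
  Job 4: M1 done at 30, M2 done at 31
Makespan = 31

31


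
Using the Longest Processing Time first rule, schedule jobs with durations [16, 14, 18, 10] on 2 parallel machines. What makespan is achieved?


Sort jobs in decreasing order (LPT): [18, 16, 14, 10]
Assign each job to the least loaded machine:
  Machine 1: jobs [18, 10], load = 28
  Machine 2: jobs [16, 14], load = 30
Makespan = max load = 30

30


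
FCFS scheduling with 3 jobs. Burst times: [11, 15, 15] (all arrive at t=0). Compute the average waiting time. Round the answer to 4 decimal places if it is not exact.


FCFS order (as given): [11, 15, 15]
Waiting times:
  Job 1: wait = 0
  Job 2: wait = 11
  Job 3: wait = 26
Sum of waiting times = 37
Average waiting time = 37/3 = 12.3333

12.3333


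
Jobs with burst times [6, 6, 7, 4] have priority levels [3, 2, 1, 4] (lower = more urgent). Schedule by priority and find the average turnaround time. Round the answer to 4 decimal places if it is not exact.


Sort by priority (ascending = highest first):
Order: [(1, 7), (2, 6), (3, 6), (4, 4)]
Completion times:
  Priority 1, burst=7, C=7
  Priority 2, burst=6, C=13
  Priority 3, burst=6, C=19
  Priority 4, burst=4, C=23
Average turnaround = 62/4 = 15.5

15.5


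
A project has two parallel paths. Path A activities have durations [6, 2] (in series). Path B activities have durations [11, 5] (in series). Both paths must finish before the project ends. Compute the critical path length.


Path A total = 6 + 2 = 8
Path B total = 11 + 5 = 16
Critical path = longest path = max(8, 16) = 16

16


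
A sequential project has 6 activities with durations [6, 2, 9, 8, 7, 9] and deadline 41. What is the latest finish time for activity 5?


LF(activity 5) = deadline - sum of successor durations
Successors: activities 6 through 6 with durations [9]
Sum of successor durations = 9
LF = 41 - 9 = 32

32


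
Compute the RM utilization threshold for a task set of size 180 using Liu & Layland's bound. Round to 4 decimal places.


Compute 2^(1/180) = 1.0038582416
Subtract 1: 1.0038582416 - 1 = 0.0038582416
Multiply by n: 180 * 0.0038582416 = 0.6944834880
Round to 4 dp: 0.6945

0.6945


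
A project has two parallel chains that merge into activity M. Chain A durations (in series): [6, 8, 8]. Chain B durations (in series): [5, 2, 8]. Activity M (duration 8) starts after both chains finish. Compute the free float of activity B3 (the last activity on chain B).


ES(B3) = sum of predecessors on chain B = 7
EF(B3) = ES + duration = 7 + 8 = 15
Successor of B3 is M. ES(M) = max(sum(A), sum(B)) = max(22, 15) = 22
Free float = ES(successor) - EF(current) = 22 - 15 = 7

7


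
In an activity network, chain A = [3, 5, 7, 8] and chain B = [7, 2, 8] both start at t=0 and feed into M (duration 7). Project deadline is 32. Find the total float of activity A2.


Forward pass: ES(A2) = sum of predecessors on chain A = 3
EF = ES + duration = 3 + 5 = 8
Backward pass: LF(M) = deadline = 32; LS(M) = 32 - 7 = 25
LF(A2) = LS(M) - sum(successors on chain A) = 25 - 15 = 10
LS = LF - duration = 10 - 5 = 5
Total float = LS - ES = 5 - 3 = 2

2


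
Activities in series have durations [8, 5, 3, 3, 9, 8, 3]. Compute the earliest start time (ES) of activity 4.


Activity 4 starts after activities 1 through 3 complete.
Predecessor durations: [8, 5, 3]
ES = 8 + 5 + 3 = 16

16


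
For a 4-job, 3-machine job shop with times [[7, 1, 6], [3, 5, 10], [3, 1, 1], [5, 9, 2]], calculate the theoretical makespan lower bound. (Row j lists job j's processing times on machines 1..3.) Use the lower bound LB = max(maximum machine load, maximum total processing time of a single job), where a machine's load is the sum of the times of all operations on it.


Machine loads:
  Machine 1: 7 + 3 + 3 + 5 = 18
  Machine 2: 1 + 5 + 1 + 9 = 16
  Machine 3: 6 + 10 + 1 + 2 = 19
Max machine load = 19
Job totals:
  Job 1: 14
  Job 2: 18
  Job 3: 5
  Job 4: 16
Max job total = 18
Lower bound = max(19, 18) = 19

19


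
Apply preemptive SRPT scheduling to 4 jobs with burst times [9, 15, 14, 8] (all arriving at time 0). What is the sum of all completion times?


Since all jobs arrive at t=0, SRPT equals SPT ordering.
SPT order: [8, 9, 14, 15]
Completion times:
  Job 1: p=8, C=8
  Job 2: p=9, C=17
  Job 3: p=14, C=31
  Job 4: p=15, C=46
Total completion time = 8 + 17 + 31 + 46 = 102

102


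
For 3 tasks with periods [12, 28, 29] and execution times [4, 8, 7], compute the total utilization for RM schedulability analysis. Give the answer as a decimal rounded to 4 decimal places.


Compute individual utilizations (exact fractions):
  Task 1: C/T = 4/12 = 1/3 (approx. 0.3333)
  Task 2: C/T = 8/28 = 2/7 (approx. 0.2857)
  Task 3: C/T = 7/29 (approx. 0.2414)
Total utilization U = 1/3 + 2/7 + 7/29 = 524/609
Rounded to 4 decimal places: U = 0.8604
RM (Liu & Layland) bound for 3 tasks = 0.779763; compare with U = 524/609 (approx. 0.860427)
bound < U <= 1, so the RM sufficient condition is not met (inconclusive; an exact test such as response-time analysis is needed).

0.8604


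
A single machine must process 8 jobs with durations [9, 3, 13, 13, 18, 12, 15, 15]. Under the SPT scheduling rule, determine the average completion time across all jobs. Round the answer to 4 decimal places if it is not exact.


Sort jobs by processing time (SPT order): [3, 9, 12, 13, 13, 15, 15, 18]
Compute completion times sequentially:
  Job 1: processing = 3, completes at 3
  Job 2: processing = 9, completes at 12
  Job 3: processing = 12, completes at 24
  Job 4: processing = 13, completes at 37
  Job 5: processing = 13, completes at 50
  Job 6: processing = 15, completes at 65
  Job 7: processing = 15, completes at 80
  Job 8: processing = 18, completes at 98
Sum of completion times = 369
Average completion time = 369/8 = 46.125

46.125


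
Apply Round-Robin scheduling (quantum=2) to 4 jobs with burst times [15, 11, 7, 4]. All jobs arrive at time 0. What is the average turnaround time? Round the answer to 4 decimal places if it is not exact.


Time quantum = 2
Execution trace:
  J1 runs 2 units, time = 2
  J2 runs 2 units, time = 4
  J3 runs 2 units, time = 6
  J4 runs 2 units, time = 8
  J1 runs 2 units, time = 10
  J2 runs 2 units, time = 12
  J3 runs 2 units, time = 14
  J4 runs 2 units, time = 16
  J1 runs 2 units, time = 18
  J2 runs 2 units, time = 20
  J3 runs 2 units, time = 22
  J1 runs 2 units, time = 24
  J2 runs 2 units, time = 26
  J3 runs 1 units, time = 27
  J1 runs 2 units, time = 29
  J2 runs 2 units, time = 31
  J1 runs 2 units, time = 33
  J2 runs 1 units, time = 34
  J1 runs 2 units, time = 36
  J1 runs 1 units, time = 37
Finish times: [37, 34, 27, 16]
Average turnaround = 114/4 = 28.5

28.5


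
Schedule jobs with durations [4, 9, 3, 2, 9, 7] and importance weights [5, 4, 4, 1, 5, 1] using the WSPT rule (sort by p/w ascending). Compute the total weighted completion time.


Compute p/w ratios and sort ascending (WSPT): [(3, 4), (4, 5), (9, 5), (2, 1), (9, 4), (7, 1)]
Compute weighted completion times:
  Job (p=3,w=4): C=3, w*C=4*3=12
  Job (p=4,w=5): C=7, w*C=5*7=35
  Job (p=9,w=5): C=16, w*C=5*16=80
  Job (p=2,w=1): C=18, w*C=1*18=18
  Job (p=9,w=4): C=27, w*C=4*27=108
  Job (p=7,w=1): C=34, w*C=1*34=34
Total weighted completion time = 287

287


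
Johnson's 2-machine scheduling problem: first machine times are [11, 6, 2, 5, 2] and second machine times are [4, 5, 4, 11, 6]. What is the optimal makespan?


Apply Johnson's rule:
  Group 1 (a <= b): [(3, 2, 4), (5, 2, 6), (4, 5, 11)]
  Group 2 (a > b): [(2, 6, 5), (1, 11, 4)]
Optimal job order: [3, 5, 4, 2, 1]
Schedule:
  Job 3: M1 done at 2, M2 done at 6
  Job 5: M1 done at 4, M2 done at 12
  Job 4: M1 done at 9, M2 done at 23
  Job 2: M1 done at 15, M2 done at 28
  Job 1: M1 done at 26, M2 done at 32
Makespan = 32

32


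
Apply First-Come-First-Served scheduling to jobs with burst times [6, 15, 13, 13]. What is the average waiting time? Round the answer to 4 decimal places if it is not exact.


FCFS order (as given): [6, 15, 13, 13]
Waiting times:
  Job 1: wait = 0
  Job 2: wait = 6
  Job 3: wait = 21
  Job 4: wait = 34
Sum of waiting times = 61
Average waiting time = 61/4 = 15.25

15.25


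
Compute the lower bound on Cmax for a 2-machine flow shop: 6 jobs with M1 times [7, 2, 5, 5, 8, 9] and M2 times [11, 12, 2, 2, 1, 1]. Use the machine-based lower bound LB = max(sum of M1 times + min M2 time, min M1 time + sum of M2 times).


LB1 = sum(M1 times) + min(M2 times) = 36 + 1 = 37
LB2 = min(M1 times) + sum(M2 times) = 2 + 29 = 31
Lower bound = max(LB1, LB2) = max(37, 31) = 37

37


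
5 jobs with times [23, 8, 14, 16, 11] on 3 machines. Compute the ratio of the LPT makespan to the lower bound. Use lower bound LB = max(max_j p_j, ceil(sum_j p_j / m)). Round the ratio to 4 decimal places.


LPT order: [23, 16, 14, 11, 8]
Machine loads after assignment: [23, 24, 25]
LPT makespan = 25
Lower bound = max(max_job, ceil(total/3)) = max(23, 24) = 24
Ratio = 25 / 24 = 1.0417

1.0417


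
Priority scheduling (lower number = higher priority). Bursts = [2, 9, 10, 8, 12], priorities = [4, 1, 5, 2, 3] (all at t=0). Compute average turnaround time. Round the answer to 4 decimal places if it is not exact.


Sort by priority (ascending = highest first):
Order: [(1, 9), (2, 8), (3, 12), (4, 2), (5, 10)]
Completion times:
  Priority 1, burst=9, C=9
  Priority 2, burst=8, C=17
  Priority 3, burst=12, C=29
  Priority 4, burst=2, C=31
  Priority 5, burst=10, C=41
Average turnaround = 127/5 = 25.4

25.4


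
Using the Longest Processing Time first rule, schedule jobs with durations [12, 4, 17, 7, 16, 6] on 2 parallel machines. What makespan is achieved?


Sort jobs in decreasing order (LPT): [17, 16, 12, 7, 6, 4]
Assign each job to the least loaded machine:
  Machine 1: jobs [17, 7, 6], load = 30
  Machine 2: jobs [16, 12, 4], load = 32
Makespan = max load = 32

32


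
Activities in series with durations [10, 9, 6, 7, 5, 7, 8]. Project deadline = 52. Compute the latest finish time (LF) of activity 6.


LF(activity 6) = deadline - sum of successor durations
Successors: activities 7 through 7 with durations [8]
Sum of successor durations = 8
LF = 52 - 8 = 44

44


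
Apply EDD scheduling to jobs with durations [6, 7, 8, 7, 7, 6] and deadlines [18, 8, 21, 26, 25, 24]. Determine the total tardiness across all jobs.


Sort by due date (EDD order): [(7, 8), (6, 18), (8, 21), (6, 24), (7, 25), (7, 26)]
Compute completion times and tardiness:
  Job 1: p=7, d=8, C=7, tardiness=max(0,7-8)=0
  Job 2: p=6, d=18, C=13, tardiness=max(0,13-18)=0
  Job 3: p=8, d=21, C=21, tardiness=max(0,21-21)=0
  Job 4: p=6, d=24, C=27, tardiness=max(0,27-24)=3
  Job 5: p=7, d=25, C=34, tardiness=max(0,34-25)=9
  Job 6: p=7, d=26, C=41, tardiness=max(0,41-26)=15
Total tardiness = 27

27


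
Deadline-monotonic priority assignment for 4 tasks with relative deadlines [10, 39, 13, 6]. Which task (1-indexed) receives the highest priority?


Sort tasks by relative deadline (ascending):
  Task 4: deadline = 6
  Task 1: deadline = 10
  Task 3: deadline = 13
  Task 2: deadline = 39
Priority order (highest first): [4, 1, 3, 2]
Highest priority task = 4

4


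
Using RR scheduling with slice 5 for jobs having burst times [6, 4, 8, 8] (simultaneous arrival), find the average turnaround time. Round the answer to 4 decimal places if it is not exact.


Time quantum = 5
Execution trace:
  J1 runs 5 units, time = 5
  J2 runs 4 units, time = 9
  J3 runs 5 units, time = 14
  J4 runs 5 units, time = 19
  J1 runs 1 units, time = 20
  J3 runs 3 units, time = 23
  J4 runs 3 units, time = 26
Finish times: [20, 9, 23, 26]
Average turnaround = 78/4 = 19.5

19.5


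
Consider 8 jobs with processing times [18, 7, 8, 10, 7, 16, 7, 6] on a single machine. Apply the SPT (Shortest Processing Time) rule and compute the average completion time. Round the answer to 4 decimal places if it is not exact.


Sort jobs by processing time (SPT order): [6, 7, 7, 7, 8, 10, 16, 18]
Compute completion times sequentially:
  Job 1: processing = 6, completes at 6
  Job 2: processing = 7, completes at 13
  Job 3: processing = 7, completes at 20
  Job 4: processing = 7, completes at 27
  Job 5: processing = 8, completes at 35
  Job 6: processing = 10, completes at 45
  Job 7: processing = 16, completes at 61
  Job 8: processing = 18, completes at 79
Sum of completion times = 286
Average completion time = 286/8 = 35.75

35.75


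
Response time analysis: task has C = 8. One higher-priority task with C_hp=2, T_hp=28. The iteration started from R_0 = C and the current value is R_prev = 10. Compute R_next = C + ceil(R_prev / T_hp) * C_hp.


R_next = C + ceil(R_prev / T_hp) * C_hp
ceil(10 / 28) = ceil(0.3571) = 1
Interference = 1 * 2 = 2
R_next = 8 + 2 = 10
R_next = R_prev, so the iteration has converged (response time = 10).

10


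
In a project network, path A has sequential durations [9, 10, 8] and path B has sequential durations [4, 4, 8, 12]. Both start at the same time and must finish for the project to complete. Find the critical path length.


Path A total = 9 + 10 + 8 = 27
Path B total = 4 + 4 + 8 + 12 = 28
Critical path = longest path = max(27, 28) = 28

28


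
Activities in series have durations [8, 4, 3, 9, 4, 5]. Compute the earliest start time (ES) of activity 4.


Activity 4 starts after activities 1 through 3 complete.
Predecessor durations: [8, 4, 3]
ES = 8 + 4 + 3 = 15

15


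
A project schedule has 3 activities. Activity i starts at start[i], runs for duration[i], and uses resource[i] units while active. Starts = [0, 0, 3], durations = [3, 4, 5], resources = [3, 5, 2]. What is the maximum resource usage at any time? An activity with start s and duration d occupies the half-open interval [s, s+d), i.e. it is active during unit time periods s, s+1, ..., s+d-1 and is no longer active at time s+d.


Each activity i is active on [start_i, start_i + duration_i).
Compute total resource usage per time slot:
  t=0: active resources = [3, 5], total = 8
  t=1: active resources = [3, 5], total = 8
  t=2: active resources = [3, 5], total = 8
  t=3: active resources = [5, 2], total = 7
  t=4: active resources = [2], total = 2
  t=5: active resources = [2], total = 2
  t=6: active resources = [2], total = 2
  t=7: active resources = [2], total = 2
Peak resource demand = 8

8


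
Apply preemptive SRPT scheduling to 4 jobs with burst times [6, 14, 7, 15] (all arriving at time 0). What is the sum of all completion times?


Since all jobs arrive at t=0, SRPT equals SPT ordering.
SPT order: [6, 7, 14, 15]
Completion times:
  Job 1: p=6, C=6
  Job 2: p=7, C=13
  Job 3: p=14, C=27
  Job 4: p=15, C=42
Total completion time = 6 + 13 + 27 + 42 = 88

88


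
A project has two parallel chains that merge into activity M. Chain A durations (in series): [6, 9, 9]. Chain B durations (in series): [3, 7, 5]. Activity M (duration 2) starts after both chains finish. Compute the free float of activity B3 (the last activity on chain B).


ES(B3) = sum of predecessors on chain B = 10
EF(B3) = ES + duration = 10 + 5 = 15
Successor of B3 is M. ES(M) = max(sum(A), sum(B)) = max(24, 15) = 24
Free float = ES(successor) - EF(current) = 24 - 15 = 9

9


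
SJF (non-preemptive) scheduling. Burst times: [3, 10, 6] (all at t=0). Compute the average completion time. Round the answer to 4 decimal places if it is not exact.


SJF order (ascending): [3, 6, 10]
Completion times:
  Job 1: burst=3, C=3
  Job 2: burst=6, C=9
  Job 3: burst=10, C=19
Average completion = 31/3 = 10.3333

10.3333


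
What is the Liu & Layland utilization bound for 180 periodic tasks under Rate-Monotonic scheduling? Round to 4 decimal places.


Compute 2^(1/180) = 1.0038582416
Subtract 1: 1.0038582416 - 1 = 0.0038582416
Multiply by n: 180 * 0.0038582416 = 0.6944834880
Round to 4 dp: 0.6945

0.6945


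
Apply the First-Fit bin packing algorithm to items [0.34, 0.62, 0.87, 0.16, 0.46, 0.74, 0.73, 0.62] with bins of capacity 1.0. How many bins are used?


Place items sequentially using First-Fit:
  Item 0.34 -> new Bin 1
  Item 0.62 -> Bin 1 (now 0.96)
  Item 0.87 -> new Bin 2
  Item 0.16 -> new Bin 3
  Item 0.46 -> Bin 3 (now 0.62)
  Item 0.74 -> new Bin 4
  Item 0.73 -> new Bin 5
  Item 0.62 -> new Bin 6
Total bins used = 6

6


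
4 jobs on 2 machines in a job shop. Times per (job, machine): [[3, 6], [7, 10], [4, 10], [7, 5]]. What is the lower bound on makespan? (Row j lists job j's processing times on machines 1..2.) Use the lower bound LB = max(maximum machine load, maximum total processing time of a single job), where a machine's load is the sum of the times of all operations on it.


Machine loads:
  Machine 1: 3 + 7 + 4 + 7 = 21
  Machine 2: 6 + 10 + 10 + 5 = 31
Max machine load = 31
Job totals:
  Job 1: 9
  Job 2: 17
  Job 3: 14
  Job 4: 12
Max job total = 17
Lower bound = max(31, 17) = 31

31


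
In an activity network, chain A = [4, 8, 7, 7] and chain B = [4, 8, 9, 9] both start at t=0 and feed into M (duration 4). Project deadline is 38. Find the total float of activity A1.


Forward pass: ES(A1) = sum of predecessors on chain A = 0
EF = ES + duration = 0 + 4 = 4
Backward pass: LF(M) = deadline = 38; LS(M) = 38 - 4 = 34
LF(A1) = LS(M) - sum(successors on chain A) = 34 - 22 = 12
LS = LF - duration = 12 - 4 = 8
Total float = LS - ES = 8 - 0 = 8

8


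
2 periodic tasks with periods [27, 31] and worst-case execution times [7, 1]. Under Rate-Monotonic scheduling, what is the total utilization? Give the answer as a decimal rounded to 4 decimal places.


Compute individual utilizations (exact fractions):
  Task 1: C/T = 7/27 (approx. 0.2593)
  Task 2: C/T = 1/31 (approx. 0.0323)
Total utilization U = 7/27 + 1/31 = 244/837
Rounded to 4 decimal places: U = 0.2915
RM (Liu & Layland) bound for 2 tasks = 0.828427; compare with U = 244/837 (approx. 0.291517)
U <= bound, so schedulable by RM sufficient condition.

0.2915


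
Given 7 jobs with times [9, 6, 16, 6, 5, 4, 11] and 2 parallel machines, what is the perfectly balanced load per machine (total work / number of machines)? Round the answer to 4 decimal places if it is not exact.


Total processing time = 9 + 6 + 16 + 6 + 5 + 4 + 11 = 57
Number of machines = 2
Ideal balanced load = 57 / 2 = 28.5

28.5


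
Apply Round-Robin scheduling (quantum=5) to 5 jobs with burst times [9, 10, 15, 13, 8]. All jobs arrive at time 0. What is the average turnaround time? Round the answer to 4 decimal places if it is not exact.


Time quantum = 5
Execution trace:
  J1 runs 5 units, time = 5
  J2 runs 5 units, time = 10
  J3 runs 5 units, time = 15
  J4 runs 5 units, time = 20
  J5 runs 5 units, time = 25
  J1 runs 4 units, time = 29
  J2 runs 5 units, time = 34
  J3 runs 5 units, time = 39
  J4 runs 5 units, time = 44
  J5 runs 3 units, time = 47
  J3 runs 5 units, time = 52
  J4 runs 3 units, time = 55
Finish times: [29, 34, 52, 55, 47]
Average turnaround = 217/5 = 43.4

43.4


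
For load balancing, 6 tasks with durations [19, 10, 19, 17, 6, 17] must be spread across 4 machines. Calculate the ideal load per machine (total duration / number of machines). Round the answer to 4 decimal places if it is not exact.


Total processing time = 19 + 10 + 19 + 17 + 6 + 17 = 88
Number of machines = 4
Ideal balanced load = 88 / 4 = 22.0

22.0


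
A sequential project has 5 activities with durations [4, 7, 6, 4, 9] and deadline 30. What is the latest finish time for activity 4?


LF(activity 4) = deadline - sum of successor durations
Successors: activities 5 through 5 with durations [9]
Sum of successor durations = 9
LF = 30 - 9 = 21

21


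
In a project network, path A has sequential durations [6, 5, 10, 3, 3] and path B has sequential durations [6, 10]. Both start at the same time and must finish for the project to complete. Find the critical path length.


Path A total = 6 + 5 + 10 + 3 + 3 = 27
Path B total = 6 + 10 = 16
Critical path = longest path = max(27, 16) = 27

27


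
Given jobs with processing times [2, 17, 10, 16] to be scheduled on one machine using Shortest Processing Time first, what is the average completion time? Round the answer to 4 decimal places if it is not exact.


Sort jobs by processing time (SPT order): [2, 10, 16, 17]
Compute completion times sequentially:
  Job 1: processing = 2, completes at 2
  Job 2: processing = 10, completes at 12
  Job 3: processing = 16, completes at 28
  Job 4: processing = 17, completes at 45
Sum of completion times = 87
Average completion time = 87/4 = 21.75

21.75


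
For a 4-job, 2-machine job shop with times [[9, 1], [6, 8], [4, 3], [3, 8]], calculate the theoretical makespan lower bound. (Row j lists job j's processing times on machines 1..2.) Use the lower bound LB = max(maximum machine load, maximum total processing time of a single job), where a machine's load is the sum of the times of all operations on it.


Machine loads:
  Machine 1: 9 + 6 + 4 + 3 = 22
  Machine 2: 1 + 8 + 3 + 8 = 20
Max machine load = 22
Job totals:
  Job 1: 10
  Job 2: 14
  Job 3: 7
  Job 4: 11
Max job total = 14
Lower bound = max(22, 14) = 22

22


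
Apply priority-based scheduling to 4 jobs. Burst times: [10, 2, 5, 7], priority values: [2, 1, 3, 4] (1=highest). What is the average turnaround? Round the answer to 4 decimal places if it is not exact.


Sort by priority (ascending = highest first):
Order: [(1, 2), (2, 10), (3, 5), (4, 7)]
Completion times:
  Priority 1, burst=2, C=2
  Priority 2, burst=10, C=12
  Priority 3, burst=5, C=17
  Priority 4, burst=7, C=24
Average turnaround = 55/4 = 13.75

13.75


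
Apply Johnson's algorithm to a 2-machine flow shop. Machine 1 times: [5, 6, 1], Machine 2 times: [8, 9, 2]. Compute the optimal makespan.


Apply Johnson's rule:
  Group 1 (a <= b): [(3, 1, 2), (1, 5, 8), (2, 6, 9)]
  Group 2 (a > b): []
Optimal job order: [3, 1, 2]
Schedule:
  Job 3: M1 done at 1, M2 done at 3
  Job 1: M1 done at 6, M2 done at 14
  Job 2: M1 done at 12, M2 done at 23
Makespan = 23

23


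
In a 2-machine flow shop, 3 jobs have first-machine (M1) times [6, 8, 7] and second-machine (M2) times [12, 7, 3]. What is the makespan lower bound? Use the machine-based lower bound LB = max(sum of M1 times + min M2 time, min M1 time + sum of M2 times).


LB1 = sum(M1 times) + min(M2 times) = 21 + 3 = 24
LB2 = min(M1 times) + sum(M2 times) = 6 + 22 = 28
Lower bound = max(LB1, LB2) = max(24, 28) = 28

28


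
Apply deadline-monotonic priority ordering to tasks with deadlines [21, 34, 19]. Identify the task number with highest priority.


Sort tasks by relative deadline (ascending):
  Task 3: deadline = 19
  Task 1: deadline = 21
  Task 2: deadline = 34
Priority order (highest first): [3, 1, 2]
Highest priority task = 3

3


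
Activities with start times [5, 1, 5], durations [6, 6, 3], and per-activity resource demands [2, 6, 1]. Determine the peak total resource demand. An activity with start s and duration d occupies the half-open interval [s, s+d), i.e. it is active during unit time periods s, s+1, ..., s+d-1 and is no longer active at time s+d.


Each activity i is active on [start_i, start_i + duration_i).
Compute total resource usage per time slot:
  t=0: active resources = [], total = 0
  t=1: active resources = [6], total = 6
  t=2: active resources = [6], total = 6
  t=3: active resources = [6], total = 6
  t=4: active resources = [6], total = 6
  t=5: active resources = [2, 6, 1], total = 9
  t=6: active resources = [2, 6, 1], total = 9
  t=7: active resources = [2, 1], total = 3
  t=8: active resources = [2], total = 2
  t=9: active resources = [2], total = 2
  t=10: active resources = [2], total = 2
Peak resource demand = 9

9


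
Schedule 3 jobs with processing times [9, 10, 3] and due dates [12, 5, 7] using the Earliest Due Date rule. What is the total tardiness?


Sort by due date (EDD order): [(10, 5), (3, 7), (9, 12)]
Compute completion times and tardiness:
  Job 1: p=10, d=5, C=10, tardiness=max(0,10-5)=5
  Job 2: p=3, d=7, C=13, tardiness=max(0,13-7)=6
  Job 3: p=9, d=12, C=22, tardiness=max(0,22-12)=10
Total tardiness = 21

21


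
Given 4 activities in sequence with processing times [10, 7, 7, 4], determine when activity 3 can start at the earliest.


Activity 3 starts after activities 1 through 2 complete.
Predecessor durations: [10, 7]
ES = 10 + 7 = 17

17


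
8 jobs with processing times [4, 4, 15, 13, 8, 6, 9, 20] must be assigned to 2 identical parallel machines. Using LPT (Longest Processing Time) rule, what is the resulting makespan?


Sort jobs in decreasing order (LPT): [20, 15, 13, 9, 8, 6, 4, 4]
Assign each job to the least loaded machine:
  Machine 1: jobs [20, 9, 6, 4], load = 39
  Machine 2: jobs [15, 13, 8, 4], load = 40
Makespan = max load = 40

40


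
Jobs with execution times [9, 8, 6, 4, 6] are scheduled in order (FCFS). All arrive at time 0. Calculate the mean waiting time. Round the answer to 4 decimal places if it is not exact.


FCFS order (as given): [9, 8, 6, 4, 6]
Waiting times:
  Job 1: wait = 0
  Job 2: wait = 9
  Job 3: wait = 17
  Job 4: wait = 23
  Job 5: wait = 27
Sum of waiting times = 76
Average waiting time = 76/5 = 15.2

15.2


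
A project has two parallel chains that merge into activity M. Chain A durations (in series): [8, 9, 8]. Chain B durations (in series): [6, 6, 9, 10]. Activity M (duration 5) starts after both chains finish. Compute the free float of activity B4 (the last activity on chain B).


ES(B4) = sum of predecessors on chain B = 21
EF(B4) = ES + duration = 21 + 10 = 31
Successor of B4 is M. ES(M) = max(sum(A), sum(B)) = max(25, 31) = 31
Free float = ES(successor) - EF(current) = 31 - 31 = 0

0


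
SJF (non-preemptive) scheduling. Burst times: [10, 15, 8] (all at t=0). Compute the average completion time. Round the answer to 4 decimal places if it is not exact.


SJF order (ascending): [8, 10, 15]
Completion times:
  Job 1: burst=8, C=8
  Job 2: burst=10, C=18
  Job 3: burst=15, C=33
Average completion = 59/3 = 19.6667

19.6667


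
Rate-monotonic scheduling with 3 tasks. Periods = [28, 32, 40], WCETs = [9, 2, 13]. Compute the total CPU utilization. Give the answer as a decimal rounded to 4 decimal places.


Compute individual utilizations (exact fractions):
  Task 1: C/T = 9/28 (approx. 0.3214)
  Task 2: C/T = 2/32 = 1/16 (approx. 0.0625)
  Task 3: C/T = 13/40 (approx. 0.325)
Total utilization U = 9/28 + 1/16 + 13/40 = 397/560
Rounded to 4 decimal places: U = 0.7089
RM (Liu & Layland) bound for 3 tasks = 0.779763; compare with U = 397/560 (approx. 0.708929)
U <= bound, so schedulable by RM sufficient condition.

0.7089


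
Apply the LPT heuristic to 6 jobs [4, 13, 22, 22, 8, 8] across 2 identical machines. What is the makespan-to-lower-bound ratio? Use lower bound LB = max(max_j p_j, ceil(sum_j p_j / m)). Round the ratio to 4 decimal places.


LPT order: [22, 22, 13, 8, 8, 4]
Machine loads after assignment: [39, 38]
LPT makespan = 39
Lower bound = max(max_job, ceil(total/2)) = max(22, 39) = 39
Ratio = 39 / 39 = 1.0

1.0


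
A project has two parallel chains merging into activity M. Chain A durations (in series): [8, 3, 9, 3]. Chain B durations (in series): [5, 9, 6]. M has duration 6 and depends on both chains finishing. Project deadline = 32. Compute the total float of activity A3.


Forward pass: ES(A3) = sum of predecessors on chain A = 11
EF = ES + duration = 11 + 9 = 20
Backward pass: LF(M) = deadline = 32; LS(M) = 32 - 6 = 26
LF(A3) = LS(M) - sum(successors on chain A) = 26 - 3 = 23
LS = LF - duration = 23 - 9 = 14
Total float = LS - ES = 14 - 11 = 3

3


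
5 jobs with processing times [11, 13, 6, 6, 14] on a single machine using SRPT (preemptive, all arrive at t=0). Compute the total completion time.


Since all jobs arrive at t=0, SRPT equals SPT ordering.
SPT order: [6, 6, 11, 13, 14]
Completion times:
  Job 1: p=6, C=6
  Job 2: p=6, C=12
  Job 3: p=11, C=23
  Job 4: p=13, C=36
  Job 5: p=14, C=50
Total completion time = 6 + 12 + 23 + 36 + 50 = 127

127


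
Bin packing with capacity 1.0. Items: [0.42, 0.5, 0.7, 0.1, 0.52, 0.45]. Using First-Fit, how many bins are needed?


Place items sequentially using First-Fit:
  Item 0.42 -> new Bin 1
  Item 0.5 -> Bin 1 (now 0.92)
  Item 0.7 -> new Bin 2
  Item 0.1 -> Bin 2 (now 0.8)
  Item 0.52 -> new Bin 3
  Item 0.45 -> Bin 3 (now 0.97)
Total bins used = 3

3


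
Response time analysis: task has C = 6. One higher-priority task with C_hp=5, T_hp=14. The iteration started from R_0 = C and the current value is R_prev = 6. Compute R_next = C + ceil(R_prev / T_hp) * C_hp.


R_next = C + ceil(R_prev / T_hp) * C_hp
ceil(6 / 14) = ceil(0.4286) = 1
Interference = 1 * 5 = 5
R_next = 6 + 5 = 11

11


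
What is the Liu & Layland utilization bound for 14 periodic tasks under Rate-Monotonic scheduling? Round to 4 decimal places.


Compute 2^(1/14) = 1.0507566387
Subtract 1: 1.0507566387 - 1 = 0.0507566387
Multiply by n: 14 * 0.0507566387 = 0.7105929418
Round to 4 dp: 0.7106

0.7106


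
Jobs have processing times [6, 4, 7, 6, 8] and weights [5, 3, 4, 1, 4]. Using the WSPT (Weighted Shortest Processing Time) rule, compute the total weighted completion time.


Compute p/w ratios and sort ascending (WSPT): [(6, 5), (4, 3), (7, 4), (8, 4), (6, 1)]
Compute weighted completion times:
  Job (p=6,w=5): C=6, w*C=5*6=30
  Job (p=4,w=3): C=10, w*C=3*10=30
  Job (p=7,w=4): C=17, w*C=4*17=68
  Job (p=8,w=4): C=25, w*C=4*25=100
  Job (p=6,w=1): C=31, w*C=1*31=31
Total weighted completion time = 259

259


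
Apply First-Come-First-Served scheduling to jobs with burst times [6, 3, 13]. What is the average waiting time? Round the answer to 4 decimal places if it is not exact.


FCFS order (as given): [6, 3, 13]
Waiting times:
  Job 1: wait = 0
  Job 2: wait = 6
  Job 3: wait = 9
Sum of waiting times = 15
Average waiting time = 15/3 = 5.0

5.0


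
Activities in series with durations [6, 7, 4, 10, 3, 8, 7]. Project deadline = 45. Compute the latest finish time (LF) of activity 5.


LF(activity 5) = deadline - sum of successor durations
Successors: activities 6 through 7 with durations [8, 7]
Sum of successor durations = 15
LF = 45 - 15 = 30

30


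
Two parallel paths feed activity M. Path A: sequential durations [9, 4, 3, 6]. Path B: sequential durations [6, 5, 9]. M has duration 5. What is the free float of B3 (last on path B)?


ES(B3) = sum of predecessors on chain B = 11
EF(B3) = ES + duration = 11 + 9 = 20
Successor of B3 is M. ES(M) = max(sum(A), sum(B)) = max(22, 20) = 22
Free float = ES(successor) - EF(current) = 22 - 20 = 2

2


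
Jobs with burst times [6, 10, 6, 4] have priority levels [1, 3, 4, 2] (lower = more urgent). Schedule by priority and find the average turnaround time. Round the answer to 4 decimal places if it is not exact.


Sort by priority (ascending = highest first):
Order: [(1, 6), (2, 4), (3, 10), (4, 6)]
Completion times:
  Priority 1, burst=6, C=6
  Priority 2, burst=4, C=10
  Priority 3, burst=10, C=20
  Priority 4, burst=6, C=26
Average turnaround = 62/4 = 15.5

15.5


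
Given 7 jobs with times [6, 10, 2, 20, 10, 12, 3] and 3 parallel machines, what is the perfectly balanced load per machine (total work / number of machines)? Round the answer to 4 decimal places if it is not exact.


Total processing time = 6 + 10 + 2 + 20 + 10 + 12 + 3 = 63
Number of machines = 3
Ideal balanced load = 63 / 3 = 21.0

21.0


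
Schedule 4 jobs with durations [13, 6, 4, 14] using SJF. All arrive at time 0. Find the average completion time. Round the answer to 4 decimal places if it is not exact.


SJF order (ascending): [4, 6, 13, 14]
Completion times:
  Job 1: burst=4, C=4
  Job 2: burst=6, C=10
  Job 3: burst=13, C=23
  Job 4: burst=14, C=37
Average completion = 74/4 = 18.5

18.5


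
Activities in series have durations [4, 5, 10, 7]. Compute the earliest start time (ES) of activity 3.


Activity 3 starts after activities 1 through 2 complete.
Predecessor durations: [4, 5]
ES = 4 + 5 = 9

9


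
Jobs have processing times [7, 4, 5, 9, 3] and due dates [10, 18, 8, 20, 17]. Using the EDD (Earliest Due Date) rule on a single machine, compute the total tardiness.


Sort by due date (EDD order): [(5, 8), (7, 10), (3, 17), (4, 18), (9, 20)]
Compute completion times and tardiness:
  Job 1: p=5, d=8, C=5, tardiness=max(0,5-8)=0
  Job 2: p=7, d=10, C=12, tardiness=max(0,12-10)=2
  Job 3: p=3, d=17, C=15, tardiness=max(0,15-17)=0
  Job 4: p=4, d=18, C=19, tardiness=max(0,19-18)=1
  Job 5: p=9, d=20, C=28, tardiness=max(0,28-20)=8
Total tardiness = 11

11


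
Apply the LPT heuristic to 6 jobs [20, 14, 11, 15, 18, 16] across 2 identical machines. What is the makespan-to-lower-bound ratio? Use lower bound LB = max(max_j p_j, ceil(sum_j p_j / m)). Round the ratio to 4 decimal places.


LPT order: [20, 18, 16, 15, 14, 11]
Machine loads after assignment: [46, 48]
LPT makespan = 48
Lower bound = max(max_job, ceil(total/2)) = max(20, 47) = 47
Ratio = 48 / 47 = 1.0213

1.0213


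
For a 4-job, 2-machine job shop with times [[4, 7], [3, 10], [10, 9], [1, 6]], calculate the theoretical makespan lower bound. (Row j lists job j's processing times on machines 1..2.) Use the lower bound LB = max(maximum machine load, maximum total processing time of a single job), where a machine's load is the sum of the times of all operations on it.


Machine loads:
  Machine 1: 4 + 3 + 10 + 1 = 18
  Machine 2: 7 + 10 + 9 + 6 = 32
Max machine load = 32
Job totals:
  Job 1: 11
  Job 2: 13
  Job 3: 19
  Job 4: 7
Max job total = 19
Lower bound = max(32, 19) = 32

32


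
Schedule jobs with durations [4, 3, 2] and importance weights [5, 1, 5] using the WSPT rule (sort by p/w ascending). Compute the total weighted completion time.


Compute p/w ratios and sort ascending (WSPT): [(2, 5), (4, 5), (3, 1)]
Compute weighted completion times:
  Job (p=2,w=5): C=2, w*C=5*2=10
  Job (p=4,w=5): C=6, w*C=5*6=30
  Job (p=3,w=1): C=9, w*C=1*9=9
Total weighted completion time = 49

49


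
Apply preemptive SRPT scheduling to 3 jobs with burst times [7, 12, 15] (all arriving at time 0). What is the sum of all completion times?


Since all jobs arrive at t=0, SRPT equals SPT ordering.
SPT order: [7, 12, 15]
Completion times:
  Job 1: p=7, C=7
  Job 2: p=12, C=19
  Job 3: p=15, C=34
Total completion time = 7 + 19 + 34 = 60

60


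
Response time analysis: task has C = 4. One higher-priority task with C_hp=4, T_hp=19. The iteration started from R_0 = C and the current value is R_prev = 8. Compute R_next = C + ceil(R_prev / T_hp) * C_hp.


R_next = C + ceil(R_prev / T_hp) * C_hp
ceil(8 / 19) = ceil(0.4211) = 1
Interference = 1 * 4 = 4
R_next = 4 + 4 = 8
R_next = R_prev, so the iteration has converged (response time = 8).

8


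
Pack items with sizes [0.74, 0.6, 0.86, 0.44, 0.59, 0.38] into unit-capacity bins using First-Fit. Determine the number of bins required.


Place items sequentially using First-Fit:
  Item 0.74 -> new Bin 1
  Item 0.6 -> new Bin 2
  Item 0.86 -> new Bin 3
  Item 0.44 -> new Bin 4
  Item 0.59 -> new Bin 5
  Item 0.38 -> Bin 2 (now 0.98)
Total bins used = 5

5
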